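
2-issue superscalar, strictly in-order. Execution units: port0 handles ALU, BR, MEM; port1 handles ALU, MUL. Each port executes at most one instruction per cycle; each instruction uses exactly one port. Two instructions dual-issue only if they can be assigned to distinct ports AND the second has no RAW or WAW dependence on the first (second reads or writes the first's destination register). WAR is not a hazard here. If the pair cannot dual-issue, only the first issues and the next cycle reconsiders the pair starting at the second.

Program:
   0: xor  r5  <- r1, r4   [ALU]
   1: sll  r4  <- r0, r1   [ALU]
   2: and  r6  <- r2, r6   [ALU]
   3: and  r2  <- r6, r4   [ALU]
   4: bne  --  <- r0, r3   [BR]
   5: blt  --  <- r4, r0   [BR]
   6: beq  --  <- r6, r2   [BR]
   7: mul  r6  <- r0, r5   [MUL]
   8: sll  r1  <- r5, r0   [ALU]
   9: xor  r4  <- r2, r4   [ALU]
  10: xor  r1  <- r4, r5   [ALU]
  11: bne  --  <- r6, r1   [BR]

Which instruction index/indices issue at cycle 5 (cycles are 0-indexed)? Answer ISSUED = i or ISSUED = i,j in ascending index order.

0. xor.ALU+sll.ALU @i0,i1  | pair
1. and.ALU @i2  | RAW r6
2. and.ALU+bne.BR @i3,i4  | pair
3. blt.BR @i5  | no-port BR/BR
4. beq.BR+mul.MUL @i6,i7  | pair
5. sll.ALU+xor.ALU @i8,i9  | pair
6. xor.ALU @i10  | RAW r1
7. bne.BR @i11  | tail

ISSUED = 8,9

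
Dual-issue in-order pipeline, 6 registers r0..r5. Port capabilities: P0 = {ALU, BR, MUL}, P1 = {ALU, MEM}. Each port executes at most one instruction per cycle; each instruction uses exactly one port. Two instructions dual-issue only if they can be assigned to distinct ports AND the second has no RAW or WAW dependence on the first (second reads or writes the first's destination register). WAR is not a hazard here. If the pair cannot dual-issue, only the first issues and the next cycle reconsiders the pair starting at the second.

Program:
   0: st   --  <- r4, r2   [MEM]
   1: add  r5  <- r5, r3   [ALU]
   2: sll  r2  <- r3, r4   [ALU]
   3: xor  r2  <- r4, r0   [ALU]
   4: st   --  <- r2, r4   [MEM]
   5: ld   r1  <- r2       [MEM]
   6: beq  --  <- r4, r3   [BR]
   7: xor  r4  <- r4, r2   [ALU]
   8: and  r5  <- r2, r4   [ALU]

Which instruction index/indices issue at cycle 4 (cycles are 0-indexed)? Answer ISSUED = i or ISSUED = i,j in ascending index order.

t=0 i0/i1:st add ; dual
t=1 i2:sll ; WAW r2
t=2 i3:xor ; RAW r2
t=3 i4:st ; no-port MEM/MEM
t=4 i5/i6:ld beq ; dual
t=5 i7:xor ; RAW r4
t=6 i8:and ; tail

ISSUED = 5,6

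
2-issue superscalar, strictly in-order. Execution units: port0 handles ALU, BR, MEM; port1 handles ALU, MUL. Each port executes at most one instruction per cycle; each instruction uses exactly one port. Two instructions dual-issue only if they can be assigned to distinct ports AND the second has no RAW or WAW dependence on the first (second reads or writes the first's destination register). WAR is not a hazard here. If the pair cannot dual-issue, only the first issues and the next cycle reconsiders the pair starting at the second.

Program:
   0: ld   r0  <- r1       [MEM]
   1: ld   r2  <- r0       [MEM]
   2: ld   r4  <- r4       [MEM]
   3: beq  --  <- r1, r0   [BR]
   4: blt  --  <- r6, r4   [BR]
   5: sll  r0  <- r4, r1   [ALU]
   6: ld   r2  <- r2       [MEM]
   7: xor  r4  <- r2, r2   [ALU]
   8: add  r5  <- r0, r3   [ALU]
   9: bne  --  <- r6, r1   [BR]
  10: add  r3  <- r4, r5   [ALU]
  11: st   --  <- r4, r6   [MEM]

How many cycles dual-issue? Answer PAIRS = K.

PAIRS = 3

[0] i0  ld  -- no-port MEM/MEM
[1] i1  ld  -- no-port MEM/MEM
[2] i2  ld  -- no-port MEM/BR
[3] i3  beq  -- no-port BR/BR
[4] i4,i5  blt/sll  -- pair
[5] i6  ld  -- RAW r2
[6] i7,i8  xor/add  -- pair
[7] i9,i10  bne/add  -- pair
[8] i11  st  -- tail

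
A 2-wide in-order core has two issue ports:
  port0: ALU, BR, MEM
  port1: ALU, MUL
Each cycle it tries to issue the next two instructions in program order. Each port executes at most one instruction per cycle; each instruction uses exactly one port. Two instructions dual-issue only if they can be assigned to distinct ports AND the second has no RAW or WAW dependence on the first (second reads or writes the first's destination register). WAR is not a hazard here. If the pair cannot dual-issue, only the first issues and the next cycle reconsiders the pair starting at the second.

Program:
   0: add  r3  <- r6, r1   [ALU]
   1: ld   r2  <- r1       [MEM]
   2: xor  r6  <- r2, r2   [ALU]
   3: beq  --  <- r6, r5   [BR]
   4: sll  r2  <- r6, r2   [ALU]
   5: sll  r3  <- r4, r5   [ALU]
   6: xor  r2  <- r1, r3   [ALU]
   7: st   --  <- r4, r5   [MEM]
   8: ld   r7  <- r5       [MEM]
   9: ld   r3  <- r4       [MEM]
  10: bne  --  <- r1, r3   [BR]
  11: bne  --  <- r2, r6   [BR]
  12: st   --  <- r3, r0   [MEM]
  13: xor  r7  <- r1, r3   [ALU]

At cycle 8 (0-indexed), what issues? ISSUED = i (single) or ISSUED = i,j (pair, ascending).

0. add.ALU+ld.MEM @i0/i1  | 2-wide
1. xor.ALU @i2  | RAW r6
2. beq.BR+sll.ALU @i3/i4  | 2-wide
3. sll.ALU @i5  | RAW r3
4. xor.ALU+st.MEM @i6/i7  | 2-wide
5. ld.MEM @i8  | no-port MEM/MEM
6. ld.MEM @i9  | no-port MEM/BR
7. bne.BR @i10  | no-port BR/BR
8. bne.BR @i11  | no-port BR/MEM
9. st.MEM+xor.ALU @i12/i13  | 2-wide

ISSUED = 11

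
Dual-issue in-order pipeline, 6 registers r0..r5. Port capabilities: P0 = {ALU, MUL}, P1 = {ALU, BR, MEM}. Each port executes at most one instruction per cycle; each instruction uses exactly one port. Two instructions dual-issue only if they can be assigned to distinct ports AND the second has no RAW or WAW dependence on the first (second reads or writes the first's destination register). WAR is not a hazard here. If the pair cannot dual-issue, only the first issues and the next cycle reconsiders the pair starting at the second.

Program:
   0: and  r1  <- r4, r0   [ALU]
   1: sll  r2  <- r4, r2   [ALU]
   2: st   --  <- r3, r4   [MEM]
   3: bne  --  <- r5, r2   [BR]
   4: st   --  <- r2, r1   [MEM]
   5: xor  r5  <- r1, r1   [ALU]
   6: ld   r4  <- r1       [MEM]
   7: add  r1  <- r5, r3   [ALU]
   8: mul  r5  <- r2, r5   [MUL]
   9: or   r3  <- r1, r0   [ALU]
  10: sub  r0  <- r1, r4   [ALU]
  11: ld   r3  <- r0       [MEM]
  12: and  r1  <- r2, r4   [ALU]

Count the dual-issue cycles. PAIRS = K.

PAIRS = 5

0. and.ALU+sll.ALU @i0/i1  | 2-wide
1. st.MEM @i2  | no-port MEM/BR
2. bne.BR @i3  | no-port BR/MEM
3. st.MEM+xor.ALU @i4/i5  | 2-wide
4. ld.MEM+add.ALU @i6/i7  | 2-wide
5. mul.MUL+or.ALU @i8/i9  | 2-wide
6. sub.ALU @i10  | RAW r0
7. ld.MEM+and.ALU @i11/i12  | 2-wide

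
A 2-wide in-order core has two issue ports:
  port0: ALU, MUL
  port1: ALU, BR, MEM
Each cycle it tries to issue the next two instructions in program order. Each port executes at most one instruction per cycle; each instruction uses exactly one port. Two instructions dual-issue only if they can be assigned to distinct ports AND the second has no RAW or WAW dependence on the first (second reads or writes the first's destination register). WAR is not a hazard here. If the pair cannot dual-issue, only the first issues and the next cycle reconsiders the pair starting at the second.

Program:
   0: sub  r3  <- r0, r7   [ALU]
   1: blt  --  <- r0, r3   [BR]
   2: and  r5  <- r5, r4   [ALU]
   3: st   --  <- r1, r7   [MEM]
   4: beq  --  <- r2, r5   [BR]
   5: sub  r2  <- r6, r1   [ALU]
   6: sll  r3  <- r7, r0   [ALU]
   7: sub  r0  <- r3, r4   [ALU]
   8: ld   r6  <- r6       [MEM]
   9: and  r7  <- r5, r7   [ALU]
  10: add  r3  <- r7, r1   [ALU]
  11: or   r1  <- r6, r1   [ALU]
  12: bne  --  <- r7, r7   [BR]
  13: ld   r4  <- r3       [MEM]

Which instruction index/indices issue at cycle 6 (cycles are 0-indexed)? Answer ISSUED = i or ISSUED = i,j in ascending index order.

ISSUED = 9

t=0 i0:sub.ALU ; RAW r3
t=1 i1+i2:blt.BR/and.ALU ; 2-wide
t=2 i3:st.MEM ; no-port MEM/BR
t=3 i4+i5:beq.BR/sub.ALU ; 2-wide
t=4 i6:sll.ALU ; RAW r3
t=5 i7+i8:sub.ALU/ld.MEM ; 2-wide
t=6 i9:and.ALU ; RAW r7
t=7 i10+i11:add.ALU/or.ALU ; 2-wide
t=8 i12:bne.BR ; no-port BR/MEM
t=9 i13:ld.MEM ; tail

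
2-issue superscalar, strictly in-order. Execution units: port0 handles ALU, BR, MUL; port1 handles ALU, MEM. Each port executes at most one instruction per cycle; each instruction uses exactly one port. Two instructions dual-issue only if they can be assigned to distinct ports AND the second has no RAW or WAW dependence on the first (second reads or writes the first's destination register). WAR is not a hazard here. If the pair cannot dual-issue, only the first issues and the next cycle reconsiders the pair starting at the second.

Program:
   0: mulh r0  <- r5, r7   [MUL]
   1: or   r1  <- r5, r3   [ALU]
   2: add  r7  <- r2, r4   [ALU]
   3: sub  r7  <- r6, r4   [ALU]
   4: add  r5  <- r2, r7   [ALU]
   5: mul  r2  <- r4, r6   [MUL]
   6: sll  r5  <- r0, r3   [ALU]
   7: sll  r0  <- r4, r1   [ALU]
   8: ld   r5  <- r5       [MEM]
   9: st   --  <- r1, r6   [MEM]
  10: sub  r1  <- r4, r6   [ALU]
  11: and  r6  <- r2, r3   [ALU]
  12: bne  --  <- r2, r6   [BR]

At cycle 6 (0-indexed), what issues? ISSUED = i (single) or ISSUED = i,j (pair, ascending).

ISSUED = 9,10

0. mulh/or @i0+i1  | 2-wide
1. add @i2  | WAW r7
2. sub @i3  | RAW r7
3. add/mul @i4+i5  | 2-wide
4. sll/sll @i6+i7  | 2-wide
5. ld @i8  | no-port MEM/MEM
6. st/sub @i9+i10  | 2-wide
7. and @i11  | RAW r6
8. bne @i12  | tail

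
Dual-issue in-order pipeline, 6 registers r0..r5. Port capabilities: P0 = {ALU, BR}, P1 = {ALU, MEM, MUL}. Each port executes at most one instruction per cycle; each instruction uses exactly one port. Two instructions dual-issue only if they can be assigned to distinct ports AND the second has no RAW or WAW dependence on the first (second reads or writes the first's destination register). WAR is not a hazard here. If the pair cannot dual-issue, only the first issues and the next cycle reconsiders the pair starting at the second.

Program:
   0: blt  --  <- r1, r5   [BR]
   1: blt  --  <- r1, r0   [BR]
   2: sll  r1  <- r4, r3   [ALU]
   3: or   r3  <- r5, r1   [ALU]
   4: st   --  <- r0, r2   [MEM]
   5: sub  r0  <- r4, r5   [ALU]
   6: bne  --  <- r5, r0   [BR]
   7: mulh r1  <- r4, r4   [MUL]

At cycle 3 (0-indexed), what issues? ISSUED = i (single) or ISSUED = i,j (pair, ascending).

ISSUED = 5

c0: i0 blt  no-port BR/BR
c1: i1+i2 blt/sll  dual
c2: i3+i4 or/st  dual
c3: i5 sub  RAW r0
c4: i6+i7 bne/mulh  dual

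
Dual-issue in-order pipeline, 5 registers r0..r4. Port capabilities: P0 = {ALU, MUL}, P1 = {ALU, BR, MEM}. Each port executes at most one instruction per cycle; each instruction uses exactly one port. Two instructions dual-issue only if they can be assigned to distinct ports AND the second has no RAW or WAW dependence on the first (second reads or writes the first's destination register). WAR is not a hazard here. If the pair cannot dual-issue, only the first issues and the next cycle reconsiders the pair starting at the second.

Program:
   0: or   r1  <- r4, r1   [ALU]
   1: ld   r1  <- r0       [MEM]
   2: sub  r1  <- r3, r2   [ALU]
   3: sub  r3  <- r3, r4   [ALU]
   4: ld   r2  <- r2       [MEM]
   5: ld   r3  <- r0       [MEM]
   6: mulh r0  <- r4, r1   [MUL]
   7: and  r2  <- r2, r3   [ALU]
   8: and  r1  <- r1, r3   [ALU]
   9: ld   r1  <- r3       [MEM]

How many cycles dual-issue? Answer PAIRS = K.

PAIRS = 3

c0: i0 or  WAW r1
c1: i1 ld  WAW r1
c2: i2,i3 sub+sub  pair
c3: i4 ld  no-port MEM/MEM
c4: i5,i6 ld+mulh  pair
c5: i7,i8 and+and  pair
c6: i9 ld  tail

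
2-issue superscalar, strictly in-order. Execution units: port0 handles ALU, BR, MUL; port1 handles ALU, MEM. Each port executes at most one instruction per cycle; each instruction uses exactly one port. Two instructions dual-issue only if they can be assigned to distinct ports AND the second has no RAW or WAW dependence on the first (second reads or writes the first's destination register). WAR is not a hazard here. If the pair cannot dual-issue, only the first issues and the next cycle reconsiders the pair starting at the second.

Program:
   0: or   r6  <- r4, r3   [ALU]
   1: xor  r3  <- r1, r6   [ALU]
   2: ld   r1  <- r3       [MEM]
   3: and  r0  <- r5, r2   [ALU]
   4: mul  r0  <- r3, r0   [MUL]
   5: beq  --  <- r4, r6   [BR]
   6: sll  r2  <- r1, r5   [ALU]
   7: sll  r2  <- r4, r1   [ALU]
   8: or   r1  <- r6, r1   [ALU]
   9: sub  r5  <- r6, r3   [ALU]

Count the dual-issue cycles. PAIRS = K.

PAIRS = 3

c0: i0 or.ALU  RAW r6
c1: i1 xor.ALU  RAW r3
c2: i2,i3 ld.MEM and.ALU  dual
c3: i4 mul.MUL  no-port MUL/BR
c4: i5,i6 beq.BR sll.ALU  dual
c5: i7,i8 sll.ALU or.ALU  dual
c6: i9 sub.ALU  tail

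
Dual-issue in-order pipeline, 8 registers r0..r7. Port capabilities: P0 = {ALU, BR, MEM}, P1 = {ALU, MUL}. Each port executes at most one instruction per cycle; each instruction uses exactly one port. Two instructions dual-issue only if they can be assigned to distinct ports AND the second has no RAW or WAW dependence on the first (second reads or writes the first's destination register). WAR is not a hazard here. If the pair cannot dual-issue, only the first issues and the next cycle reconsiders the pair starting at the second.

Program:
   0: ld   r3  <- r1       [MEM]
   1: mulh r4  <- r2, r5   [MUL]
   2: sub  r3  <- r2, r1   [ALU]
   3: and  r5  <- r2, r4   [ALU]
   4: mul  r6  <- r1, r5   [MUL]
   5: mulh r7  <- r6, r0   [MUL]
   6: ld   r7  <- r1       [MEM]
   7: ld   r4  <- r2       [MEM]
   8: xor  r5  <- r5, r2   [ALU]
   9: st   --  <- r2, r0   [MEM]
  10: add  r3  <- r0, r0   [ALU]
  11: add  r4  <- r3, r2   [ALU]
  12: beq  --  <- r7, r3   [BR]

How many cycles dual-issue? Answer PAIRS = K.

PAIRS = 5

  cy0 -> i0+i1 (ld.MEM mulh.MUL) pair
  cy1 -> i2+i3 (sub.ALU and.ALU) pair
  cy2 -> i4 (mul.MUL) no-port MUL/MUL
  cy3 -> i5 (mulh.MUL) WAW r7
  cy4 -> i6 (ld.MEM) no-port MEM/MEM
  cy5 -> i7+i8 (ld.MEM xor.ALU) pair
  cy6 -> i9+i10 (st.MEM add.ALU) pair
  cy7 -> i11+i12 (add.ALU beq.BR) pair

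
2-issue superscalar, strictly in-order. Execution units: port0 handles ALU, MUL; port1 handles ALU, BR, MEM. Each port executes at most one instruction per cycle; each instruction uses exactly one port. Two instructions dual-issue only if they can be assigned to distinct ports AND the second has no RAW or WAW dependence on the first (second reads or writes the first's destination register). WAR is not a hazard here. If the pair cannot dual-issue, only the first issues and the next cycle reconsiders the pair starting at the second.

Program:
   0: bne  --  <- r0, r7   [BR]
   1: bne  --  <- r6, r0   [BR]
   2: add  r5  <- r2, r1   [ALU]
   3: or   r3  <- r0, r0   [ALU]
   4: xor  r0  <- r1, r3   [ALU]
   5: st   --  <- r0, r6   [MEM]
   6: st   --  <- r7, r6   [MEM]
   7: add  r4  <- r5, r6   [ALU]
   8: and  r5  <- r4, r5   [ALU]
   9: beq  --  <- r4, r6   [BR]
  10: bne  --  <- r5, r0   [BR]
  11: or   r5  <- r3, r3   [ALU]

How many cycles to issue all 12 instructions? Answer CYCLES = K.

0. bne @i0  | no-port BR/BR
1. bne+add @i1,i2  | dual
2. or @i3  | RAW r3
3. xor @i4  | RAW r0
4. st @i5  | no-port MEM/MEM
5. st+add @i6,i7  | dual
6. and+beq @i8,i9  | dual
7. bne+or @i10,i11  | dual

CYCLES = 8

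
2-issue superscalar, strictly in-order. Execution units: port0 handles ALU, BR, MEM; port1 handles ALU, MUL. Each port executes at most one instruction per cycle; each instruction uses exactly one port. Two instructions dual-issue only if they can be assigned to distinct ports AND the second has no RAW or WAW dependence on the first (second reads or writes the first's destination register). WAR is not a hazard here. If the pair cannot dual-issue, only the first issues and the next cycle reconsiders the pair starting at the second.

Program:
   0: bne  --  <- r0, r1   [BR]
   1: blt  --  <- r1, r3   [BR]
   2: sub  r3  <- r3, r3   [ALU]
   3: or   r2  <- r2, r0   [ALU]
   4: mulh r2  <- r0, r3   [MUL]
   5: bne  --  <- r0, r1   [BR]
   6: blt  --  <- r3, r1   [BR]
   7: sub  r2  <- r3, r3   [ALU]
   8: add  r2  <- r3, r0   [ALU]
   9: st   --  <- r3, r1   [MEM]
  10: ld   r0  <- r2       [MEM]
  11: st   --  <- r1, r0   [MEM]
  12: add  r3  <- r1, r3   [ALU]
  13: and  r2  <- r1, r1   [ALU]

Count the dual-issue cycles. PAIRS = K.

t=0 i0:bne.BR ; no-port BR/BR
t=1 i1+i2:blt.BR+sub.ALU ; 2-wide
t=2 i3:or.ALU ; WAW r2
t=3 i4+i5:mulh.MUL+bne.BR ; 2-wide
t=4 i6+i7:blt.BR+sub.ALU ; 2-wide
t=5 i8+i9:add.ALU+st.MEM ; 2-wide
t=6 i10:ld.MEM ; no-port MEM/MEM
t=7 i11+i12:st.MEM+add.ALU ; 2-wide
t=8 i13:and.ALU ; tail

PAIRS = 5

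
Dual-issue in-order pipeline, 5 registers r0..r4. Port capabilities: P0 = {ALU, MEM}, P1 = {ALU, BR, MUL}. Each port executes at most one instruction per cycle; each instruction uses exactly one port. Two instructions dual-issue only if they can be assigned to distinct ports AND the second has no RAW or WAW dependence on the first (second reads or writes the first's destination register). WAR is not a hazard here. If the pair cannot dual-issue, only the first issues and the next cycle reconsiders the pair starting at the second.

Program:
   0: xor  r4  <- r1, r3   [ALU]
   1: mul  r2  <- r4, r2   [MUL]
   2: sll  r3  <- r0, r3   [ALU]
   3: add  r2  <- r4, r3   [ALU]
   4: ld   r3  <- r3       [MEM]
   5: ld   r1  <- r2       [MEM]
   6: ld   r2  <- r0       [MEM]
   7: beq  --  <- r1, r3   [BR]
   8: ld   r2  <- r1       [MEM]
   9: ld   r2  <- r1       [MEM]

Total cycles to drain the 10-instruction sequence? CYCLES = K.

CYCLES = 7

#0 head=0: xor.ALU i0 RAW r4
#1 head=1: mul.MUL;sll.ALU i1&i2 2-wide
#2 head=3: add.ALU;ld.MEM i3&i4 2-wide
#3 head=5: ld.MEM i5 no-port MEM/MEM
#4 head=6: ld.MEM;beq.BR i6&i7 2-wide
#5 head=8: ld.MEM i8 no-port MEM/MEM
#6 head=9: ld.MEM i9 tail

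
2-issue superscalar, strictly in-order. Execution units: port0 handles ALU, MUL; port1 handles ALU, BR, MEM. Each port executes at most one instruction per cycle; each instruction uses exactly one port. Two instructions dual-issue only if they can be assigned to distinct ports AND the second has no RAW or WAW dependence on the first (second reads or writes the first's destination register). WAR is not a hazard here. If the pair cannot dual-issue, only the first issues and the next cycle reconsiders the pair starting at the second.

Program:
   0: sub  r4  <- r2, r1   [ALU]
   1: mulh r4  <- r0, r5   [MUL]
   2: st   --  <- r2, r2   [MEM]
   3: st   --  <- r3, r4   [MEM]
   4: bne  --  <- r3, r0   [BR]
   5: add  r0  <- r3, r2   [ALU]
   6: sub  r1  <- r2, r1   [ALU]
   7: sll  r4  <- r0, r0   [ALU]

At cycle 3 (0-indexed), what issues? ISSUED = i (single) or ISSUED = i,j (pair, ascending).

ISSUED = 4,5

[0] i0  sub.ALU  -- WAW r4
[1] i1&i2  mulh.MUL;st.MEM  -- pair
[2] i3  st.MEM  -- no-port MEM/BR
[3] i4&i5  bne.BR;add.ALU  -- pair
[4] i6&i7  sub.ALU;sll.ALU  -- pair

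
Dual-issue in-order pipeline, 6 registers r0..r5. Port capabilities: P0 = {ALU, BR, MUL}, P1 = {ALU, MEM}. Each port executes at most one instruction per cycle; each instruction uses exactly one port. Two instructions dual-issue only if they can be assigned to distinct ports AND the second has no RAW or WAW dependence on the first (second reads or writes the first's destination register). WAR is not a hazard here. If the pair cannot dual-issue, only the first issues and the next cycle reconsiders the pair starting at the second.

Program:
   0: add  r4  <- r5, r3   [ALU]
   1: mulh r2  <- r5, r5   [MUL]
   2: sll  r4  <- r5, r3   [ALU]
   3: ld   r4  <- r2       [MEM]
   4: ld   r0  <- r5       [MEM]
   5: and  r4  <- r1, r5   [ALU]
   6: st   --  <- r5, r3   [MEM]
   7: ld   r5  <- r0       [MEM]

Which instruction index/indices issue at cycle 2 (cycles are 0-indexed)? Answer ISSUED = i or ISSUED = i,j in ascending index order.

0. add mulh @i0+i1  | 2-wide
1. sll @i2  | WAW r4
2. ld @i3  | no-port MEM/MEM
3. ld and @i4+i5  | 2-wide
4. st @i6  | no-port MEM/MEM
5. ld @i7  | tail

ISSUED = 3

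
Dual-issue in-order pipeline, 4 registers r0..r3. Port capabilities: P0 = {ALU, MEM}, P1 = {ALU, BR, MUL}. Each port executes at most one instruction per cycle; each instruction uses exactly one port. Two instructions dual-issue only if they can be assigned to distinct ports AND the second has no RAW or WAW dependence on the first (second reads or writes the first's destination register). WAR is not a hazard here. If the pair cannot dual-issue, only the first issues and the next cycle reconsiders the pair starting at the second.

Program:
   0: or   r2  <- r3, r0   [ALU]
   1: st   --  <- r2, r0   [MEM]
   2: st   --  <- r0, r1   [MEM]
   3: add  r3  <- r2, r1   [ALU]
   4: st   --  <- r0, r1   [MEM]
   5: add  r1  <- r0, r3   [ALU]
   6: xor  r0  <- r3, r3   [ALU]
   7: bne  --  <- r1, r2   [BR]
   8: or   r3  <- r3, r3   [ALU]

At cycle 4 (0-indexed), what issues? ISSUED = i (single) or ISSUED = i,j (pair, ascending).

ISSUED = 6,7

#0 head=0: or i0 RAW r2
#1 head=1: st i1 no-port MEM/MEM
#2 head=2: st;add i2&i3 2-wide
#3 head=4: st;add i4&i5 2-wide
#4 head=6: xor;bne i6&i7 2-wide
#5 head=8: or i8 tail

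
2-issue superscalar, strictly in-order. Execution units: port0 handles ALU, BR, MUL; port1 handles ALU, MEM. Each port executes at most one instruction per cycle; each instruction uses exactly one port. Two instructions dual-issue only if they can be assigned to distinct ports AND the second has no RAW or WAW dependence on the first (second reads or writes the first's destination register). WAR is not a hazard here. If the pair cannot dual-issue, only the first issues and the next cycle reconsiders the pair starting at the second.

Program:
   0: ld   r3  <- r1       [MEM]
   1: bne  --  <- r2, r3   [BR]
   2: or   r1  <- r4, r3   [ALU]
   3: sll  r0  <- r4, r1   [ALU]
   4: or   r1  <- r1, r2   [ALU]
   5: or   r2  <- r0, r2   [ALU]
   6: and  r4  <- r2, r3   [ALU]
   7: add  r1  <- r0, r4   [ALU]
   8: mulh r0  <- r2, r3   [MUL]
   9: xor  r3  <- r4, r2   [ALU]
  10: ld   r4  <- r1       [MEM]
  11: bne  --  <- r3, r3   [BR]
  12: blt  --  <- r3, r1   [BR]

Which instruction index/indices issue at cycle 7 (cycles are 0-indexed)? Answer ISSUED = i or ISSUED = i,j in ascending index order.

  cy0 -> i0 (ld) RAW r3
  cy1 -> i1,i2 (bne or) dual
  cy2 -> i3,i4 (sll or) dual
  cy3 -> i5 (or) RAW r2
  cy4 -> i6 (and) RAW r4
  cy5 -> i7,i8 (add mulh) dual
  cy6 -> i9,i10 (xor ld) dual
  cy7 -> i11 (bne) no-port BR/BR
  cy8 -> i12 (blt) tail

ISSUED = 11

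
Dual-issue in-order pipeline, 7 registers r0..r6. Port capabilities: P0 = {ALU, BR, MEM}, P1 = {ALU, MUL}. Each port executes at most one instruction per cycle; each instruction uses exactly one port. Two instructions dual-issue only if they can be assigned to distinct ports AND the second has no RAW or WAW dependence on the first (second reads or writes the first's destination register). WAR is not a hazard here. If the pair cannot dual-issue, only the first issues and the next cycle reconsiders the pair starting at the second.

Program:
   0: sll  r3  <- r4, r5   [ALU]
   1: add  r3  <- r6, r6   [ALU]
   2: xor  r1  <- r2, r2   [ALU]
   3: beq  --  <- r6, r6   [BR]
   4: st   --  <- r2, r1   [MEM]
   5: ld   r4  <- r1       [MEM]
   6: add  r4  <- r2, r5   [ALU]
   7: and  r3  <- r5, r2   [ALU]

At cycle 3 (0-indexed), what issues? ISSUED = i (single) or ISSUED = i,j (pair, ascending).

c0: i0 sll  WAW r3
c1: i1/i2 add xor  2-wide
c2: i3 beq  no-port BR/MEM
c3: i4 st  no-port MEM/MEM
c4: i5 ld  WAW r4
c5: i6/i7 add and  2-wide

ISSUED = 4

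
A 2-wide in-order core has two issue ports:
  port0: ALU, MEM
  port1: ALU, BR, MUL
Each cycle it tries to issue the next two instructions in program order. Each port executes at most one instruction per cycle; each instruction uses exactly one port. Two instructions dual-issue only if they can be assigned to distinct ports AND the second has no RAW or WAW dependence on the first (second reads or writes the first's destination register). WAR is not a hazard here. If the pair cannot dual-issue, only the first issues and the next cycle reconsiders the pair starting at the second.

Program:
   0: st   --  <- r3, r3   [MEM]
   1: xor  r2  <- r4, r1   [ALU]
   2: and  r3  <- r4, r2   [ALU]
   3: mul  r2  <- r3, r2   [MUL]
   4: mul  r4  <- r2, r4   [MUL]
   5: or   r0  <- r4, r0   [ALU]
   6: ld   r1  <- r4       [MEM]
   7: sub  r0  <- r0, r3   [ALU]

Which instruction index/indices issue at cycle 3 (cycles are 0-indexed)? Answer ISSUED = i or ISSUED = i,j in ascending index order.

0. st+xor @i0&i1  | dual
1. and @i2  | RAW r3
2. mul @i3  | no-port MUL/MUL
3. mul @i4  | RAW r4
4. or+ld @i5&i6  | dual
5. sub @i7  | tail

ISSUED = 4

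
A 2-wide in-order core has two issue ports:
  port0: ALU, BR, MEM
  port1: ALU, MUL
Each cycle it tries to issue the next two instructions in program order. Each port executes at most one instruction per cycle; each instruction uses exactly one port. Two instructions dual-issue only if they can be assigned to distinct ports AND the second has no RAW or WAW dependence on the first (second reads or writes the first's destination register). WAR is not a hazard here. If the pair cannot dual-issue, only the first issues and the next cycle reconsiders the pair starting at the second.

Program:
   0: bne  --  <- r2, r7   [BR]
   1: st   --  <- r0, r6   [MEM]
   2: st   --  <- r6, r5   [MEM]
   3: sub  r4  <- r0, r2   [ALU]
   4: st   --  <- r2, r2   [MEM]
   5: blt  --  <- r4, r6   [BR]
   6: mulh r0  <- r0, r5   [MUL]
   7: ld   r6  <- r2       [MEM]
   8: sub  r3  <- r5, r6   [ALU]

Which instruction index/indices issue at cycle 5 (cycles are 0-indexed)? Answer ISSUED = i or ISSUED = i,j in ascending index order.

ISSUED = 7

c0: i0 bne.BR  no-port BR/MEM
c1: i1 st.MEM  no-port MEM/MEM
c2: i2,i3 st.MEM/sub.ALU  dual
c3: i4 st.MEM  no-port MEM/BR
c4: i5,i6 blt.BR/mulh.MUL  dual
c5: i7 ld.MEM  RAW r6
c6: i8 sub.ALU  tail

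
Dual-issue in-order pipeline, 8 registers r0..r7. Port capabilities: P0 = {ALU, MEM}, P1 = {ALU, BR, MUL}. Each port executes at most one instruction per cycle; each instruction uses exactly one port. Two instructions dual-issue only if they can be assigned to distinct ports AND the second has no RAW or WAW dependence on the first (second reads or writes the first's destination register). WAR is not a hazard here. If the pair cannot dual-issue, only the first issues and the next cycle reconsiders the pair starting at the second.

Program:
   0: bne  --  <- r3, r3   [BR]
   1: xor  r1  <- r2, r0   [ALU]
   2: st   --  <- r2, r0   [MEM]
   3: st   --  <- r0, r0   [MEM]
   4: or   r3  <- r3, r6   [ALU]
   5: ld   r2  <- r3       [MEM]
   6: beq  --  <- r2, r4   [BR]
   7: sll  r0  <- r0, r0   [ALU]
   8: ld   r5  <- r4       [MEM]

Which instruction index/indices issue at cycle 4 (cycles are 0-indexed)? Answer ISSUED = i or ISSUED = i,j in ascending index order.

  cy0 -> i0+i1 (bne xor) 2-wide
  cy1 -> i2 (st) no-port MEM/MEM
  cy2 -> i3+i4 (st or) 2-wide
  cy3 -> i5 (ld) RAW r2
  cy4 -> i6+i7 (beq sll) 2-wide
  cy5 -> i8 (ld) tail

ISSUED = 6,7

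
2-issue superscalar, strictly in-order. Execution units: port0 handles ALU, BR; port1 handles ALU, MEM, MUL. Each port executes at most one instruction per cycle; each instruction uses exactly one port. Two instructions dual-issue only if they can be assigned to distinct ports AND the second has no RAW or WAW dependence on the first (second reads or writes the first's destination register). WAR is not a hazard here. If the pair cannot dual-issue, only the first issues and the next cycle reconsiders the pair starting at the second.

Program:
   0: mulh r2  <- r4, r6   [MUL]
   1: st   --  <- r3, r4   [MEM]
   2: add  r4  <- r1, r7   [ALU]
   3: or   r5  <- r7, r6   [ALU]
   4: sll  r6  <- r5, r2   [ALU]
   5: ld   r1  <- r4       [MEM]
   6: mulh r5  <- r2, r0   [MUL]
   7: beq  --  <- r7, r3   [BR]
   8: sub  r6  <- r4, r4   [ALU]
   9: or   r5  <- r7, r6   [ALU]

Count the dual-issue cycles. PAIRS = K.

c0: i0 mulh  no-port MUL/MEM
c1: i1+i2 st add  pair
c2: i3 or  RAW r5
c3: i4+i5 sll ld  pair
c4: i6+i7 mulh beq  pair
c5: i8 sub  RAW r6
c6: i9 or  tail

PAIRS = 3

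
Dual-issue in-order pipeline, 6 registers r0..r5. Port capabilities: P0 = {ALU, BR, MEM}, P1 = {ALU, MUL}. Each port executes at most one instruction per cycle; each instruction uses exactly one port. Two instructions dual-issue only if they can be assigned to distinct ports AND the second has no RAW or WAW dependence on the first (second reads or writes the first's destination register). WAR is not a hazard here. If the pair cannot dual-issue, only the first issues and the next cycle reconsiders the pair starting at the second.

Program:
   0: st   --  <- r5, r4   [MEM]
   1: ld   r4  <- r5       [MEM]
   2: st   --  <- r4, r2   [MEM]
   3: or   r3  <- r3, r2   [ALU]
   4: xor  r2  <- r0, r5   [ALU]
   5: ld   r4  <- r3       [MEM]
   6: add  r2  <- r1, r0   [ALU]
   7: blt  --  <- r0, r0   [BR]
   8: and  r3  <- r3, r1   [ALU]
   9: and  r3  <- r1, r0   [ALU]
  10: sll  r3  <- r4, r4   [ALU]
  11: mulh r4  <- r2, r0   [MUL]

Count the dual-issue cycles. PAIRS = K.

PAIRS = 4

0. st.MEM @i0  | no-port MEM/MEM
1. ld.MEM @i1  | no-port MEM/MEM
2. st.MEM or.ALU @i2/i3  | pair
3. xor.ALU ld.MEM @i4/i5  | pair
4. add.ALU blt.BR @i6/i7  | pair
5. and.ALU @i8  | WAW r3
6. and.ALU @i9  | WAW r3
7. sll.ALU mulh.MUL @i10/i11  | pair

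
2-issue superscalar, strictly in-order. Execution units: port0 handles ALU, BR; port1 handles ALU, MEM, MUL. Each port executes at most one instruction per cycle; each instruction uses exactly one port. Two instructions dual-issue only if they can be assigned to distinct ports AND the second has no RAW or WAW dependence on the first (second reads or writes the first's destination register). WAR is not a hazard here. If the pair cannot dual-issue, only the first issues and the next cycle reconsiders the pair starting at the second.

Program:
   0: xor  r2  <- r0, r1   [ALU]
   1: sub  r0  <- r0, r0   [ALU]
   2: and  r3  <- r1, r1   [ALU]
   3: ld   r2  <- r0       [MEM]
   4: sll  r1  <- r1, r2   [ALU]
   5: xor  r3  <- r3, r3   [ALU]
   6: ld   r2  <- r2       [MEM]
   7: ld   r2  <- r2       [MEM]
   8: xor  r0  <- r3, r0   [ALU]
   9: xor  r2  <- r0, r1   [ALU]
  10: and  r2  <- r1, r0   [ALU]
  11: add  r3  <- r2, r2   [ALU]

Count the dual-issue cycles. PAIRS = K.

PAIRS = 4

c0: i0+i1 xor sub  pair
c1: i2+i3 and ld  pair
c2: i4+i5 sll xor  pair
c3: i6 ld  no-port MEM/MEM
c4: i7+i8 ld xor  pair
c5: i9 xor  WAW r2
c6: i10 and  RAW r2
c7: i11 add  tail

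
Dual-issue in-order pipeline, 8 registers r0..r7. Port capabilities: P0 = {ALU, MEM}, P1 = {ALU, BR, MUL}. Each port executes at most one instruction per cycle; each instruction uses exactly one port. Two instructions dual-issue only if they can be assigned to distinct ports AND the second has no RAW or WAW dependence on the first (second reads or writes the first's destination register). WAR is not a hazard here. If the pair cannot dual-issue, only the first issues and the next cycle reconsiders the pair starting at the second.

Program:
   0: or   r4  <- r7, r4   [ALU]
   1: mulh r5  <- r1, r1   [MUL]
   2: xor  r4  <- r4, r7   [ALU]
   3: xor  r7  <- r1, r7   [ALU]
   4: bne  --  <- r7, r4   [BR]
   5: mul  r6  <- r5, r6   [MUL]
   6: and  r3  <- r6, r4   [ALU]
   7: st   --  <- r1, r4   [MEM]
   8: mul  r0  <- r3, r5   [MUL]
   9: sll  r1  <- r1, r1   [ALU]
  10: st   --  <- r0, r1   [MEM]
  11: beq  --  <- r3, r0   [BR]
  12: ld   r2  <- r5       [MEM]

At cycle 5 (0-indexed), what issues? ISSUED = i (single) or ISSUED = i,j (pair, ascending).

ISSUED = 8,9

0. or/mulh @i0,i1  | pair
1. xor/xor @i2,i3  | pair
2. bne @i4  | no-port BR/MUL
3. mul @i5  | RAW r6
4. and/st @i6,i7  | pair
5. mul/sll @i8,i9  | pair
6. st/beq @i10,i11  | pair
7. ld @i12  | tail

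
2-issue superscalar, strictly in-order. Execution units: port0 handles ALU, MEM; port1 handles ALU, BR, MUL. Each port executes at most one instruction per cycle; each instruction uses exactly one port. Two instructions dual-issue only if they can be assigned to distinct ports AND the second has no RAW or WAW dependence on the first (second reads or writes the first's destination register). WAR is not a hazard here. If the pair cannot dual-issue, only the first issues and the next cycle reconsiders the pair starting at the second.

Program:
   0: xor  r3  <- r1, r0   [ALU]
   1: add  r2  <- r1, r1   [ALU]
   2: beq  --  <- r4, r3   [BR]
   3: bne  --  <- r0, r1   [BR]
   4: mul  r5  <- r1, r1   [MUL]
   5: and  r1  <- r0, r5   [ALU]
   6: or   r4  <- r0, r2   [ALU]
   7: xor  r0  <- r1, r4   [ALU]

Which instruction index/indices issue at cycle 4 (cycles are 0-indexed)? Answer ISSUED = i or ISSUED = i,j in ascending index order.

ISSUED = 5,6

[0] i0,i1  xor add  -- 2-wide
[1] i2  beq  -- no-port BR/BR
[2] i3  bne  -- no-port BR/MUL
[3] i4  mul  -- RAW r5
[4] i5,i6  and or  -- 2-wide
[5] i7  xor  -- tail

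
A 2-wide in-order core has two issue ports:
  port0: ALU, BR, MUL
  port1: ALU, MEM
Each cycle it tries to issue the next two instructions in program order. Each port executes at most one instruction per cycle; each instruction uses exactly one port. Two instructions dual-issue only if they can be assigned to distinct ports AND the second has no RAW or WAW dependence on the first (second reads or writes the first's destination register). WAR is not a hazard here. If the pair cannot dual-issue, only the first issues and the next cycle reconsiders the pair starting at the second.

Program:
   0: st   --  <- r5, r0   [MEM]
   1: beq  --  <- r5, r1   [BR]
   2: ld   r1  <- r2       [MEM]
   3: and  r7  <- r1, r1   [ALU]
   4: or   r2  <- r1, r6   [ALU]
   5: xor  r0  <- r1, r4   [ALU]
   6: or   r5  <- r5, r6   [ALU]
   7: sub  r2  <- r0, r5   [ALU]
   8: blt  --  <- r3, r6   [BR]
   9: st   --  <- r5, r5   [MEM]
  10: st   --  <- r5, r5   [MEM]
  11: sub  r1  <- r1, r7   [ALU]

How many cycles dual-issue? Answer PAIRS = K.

PAIRS = 5

t=0 i0&i1:st.MEM;beq.BR ; dual
t=1 i2:ld.MEM ; RAW r1
t=2 i3&i4:and.ALU;or.ALU ; dual
t=3 i5&i6:xor.ALU;or.ALU ; dual
t=4 i7&i8:sub.ALU;blt.BR ; dual
t=5 i9:st.MEM ; no-port MEM/MEM
t=6 i10&i11:st.MEM;sub.ALU ; dual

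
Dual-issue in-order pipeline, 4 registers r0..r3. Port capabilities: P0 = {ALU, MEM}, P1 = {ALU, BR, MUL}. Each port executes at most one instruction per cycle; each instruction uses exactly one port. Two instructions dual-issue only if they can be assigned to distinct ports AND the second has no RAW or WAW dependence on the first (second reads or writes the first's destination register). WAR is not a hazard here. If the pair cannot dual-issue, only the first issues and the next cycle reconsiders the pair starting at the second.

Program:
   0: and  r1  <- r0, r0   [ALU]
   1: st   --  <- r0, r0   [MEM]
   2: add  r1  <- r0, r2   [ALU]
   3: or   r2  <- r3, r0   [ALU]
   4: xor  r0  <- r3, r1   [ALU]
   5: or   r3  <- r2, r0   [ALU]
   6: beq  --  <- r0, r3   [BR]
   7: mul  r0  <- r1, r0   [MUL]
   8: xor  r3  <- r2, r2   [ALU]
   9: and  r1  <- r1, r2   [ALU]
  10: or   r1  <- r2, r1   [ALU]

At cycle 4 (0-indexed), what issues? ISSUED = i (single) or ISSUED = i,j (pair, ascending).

ISSUED = 6

t=0 i0/i1:and.ALU/st.MEM ; dual
t=1 i2/i3:add.ALU/or.ALU ; dual
t=2 i4:xor.ALU ; RAW r0
t=3 i5:or.ALU ; RAW r3
t=4 i6:beq.BR ; no-port BR/MUL
t=5 i7/i8:mul.MUL/xor.ALU ; dual
t=6 i9:and.ALU ; RAW+WAW r1
t=7 i10:or.ALU ; tail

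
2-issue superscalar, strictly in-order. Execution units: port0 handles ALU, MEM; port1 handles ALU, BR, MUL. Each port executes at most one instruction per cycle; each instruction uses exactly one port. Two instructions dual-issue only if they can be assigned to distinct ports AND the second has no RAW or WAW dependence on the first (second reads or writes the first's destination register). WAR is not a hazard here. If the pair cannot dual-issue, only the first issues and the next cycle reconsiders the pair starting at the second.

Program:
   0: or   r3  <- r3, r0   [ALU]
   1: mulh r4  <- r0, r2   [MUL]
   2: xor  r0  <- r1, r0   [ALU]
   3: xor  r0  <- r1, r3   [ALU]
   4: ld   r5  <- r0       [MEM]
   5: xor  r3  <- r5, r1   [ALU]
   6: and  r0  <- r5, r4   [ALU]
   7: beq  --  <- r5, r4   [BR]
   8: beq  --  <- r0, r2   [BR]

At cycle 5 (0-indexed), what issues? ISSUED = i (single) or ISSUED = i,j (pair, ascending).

ISSUED = 7

0. or+mulh @i0&i1  | pair
1. xor @i2  | WAW r0
2. xor @i3  | RAW r0
3. ld @i4  | RAW r5
4. xor+and @i5&i6  | pair
5. beq @i7  | no-port BR/BR
6. beq @i8  | tail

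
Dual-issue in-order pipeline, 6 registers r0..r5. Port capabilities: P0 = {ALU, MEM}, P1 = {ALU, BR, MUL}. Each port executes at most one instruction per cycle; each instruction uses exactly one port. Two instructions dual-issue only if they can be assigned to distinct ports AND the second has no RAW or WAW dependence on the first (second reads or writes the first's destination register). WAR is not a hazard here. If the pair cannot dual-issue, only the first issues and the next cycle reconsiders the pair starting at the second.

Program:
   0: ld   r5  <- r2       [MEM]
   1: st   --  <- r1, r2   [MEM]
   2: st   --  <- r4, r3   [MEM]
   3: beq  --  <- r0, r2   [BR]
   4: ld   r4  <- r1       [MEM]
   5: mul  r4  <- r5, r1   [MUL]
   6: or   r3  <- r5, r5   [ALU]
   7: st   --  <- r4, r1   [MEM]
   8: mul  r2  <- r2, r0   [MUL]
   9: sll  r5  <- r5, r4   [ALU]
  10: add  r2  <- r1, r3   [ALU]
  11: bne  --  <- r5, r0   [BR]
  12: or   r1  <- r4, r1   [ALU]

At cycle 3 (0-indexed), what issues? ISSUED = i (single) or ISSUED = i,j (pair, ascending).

c0: i0 ld  no-port MEM/MEM
c1: i1 st  no-port MEM/MEM
c2: i2/i3 st beq  dual
c3: i4 ld  WAW r4
c4: i5/i6 mul or  dual
c5: i7/i8 st mul  dual
c6: i9/i10 sll add  dual
c7: i11/i12 bne or  dual

ISSUED = 4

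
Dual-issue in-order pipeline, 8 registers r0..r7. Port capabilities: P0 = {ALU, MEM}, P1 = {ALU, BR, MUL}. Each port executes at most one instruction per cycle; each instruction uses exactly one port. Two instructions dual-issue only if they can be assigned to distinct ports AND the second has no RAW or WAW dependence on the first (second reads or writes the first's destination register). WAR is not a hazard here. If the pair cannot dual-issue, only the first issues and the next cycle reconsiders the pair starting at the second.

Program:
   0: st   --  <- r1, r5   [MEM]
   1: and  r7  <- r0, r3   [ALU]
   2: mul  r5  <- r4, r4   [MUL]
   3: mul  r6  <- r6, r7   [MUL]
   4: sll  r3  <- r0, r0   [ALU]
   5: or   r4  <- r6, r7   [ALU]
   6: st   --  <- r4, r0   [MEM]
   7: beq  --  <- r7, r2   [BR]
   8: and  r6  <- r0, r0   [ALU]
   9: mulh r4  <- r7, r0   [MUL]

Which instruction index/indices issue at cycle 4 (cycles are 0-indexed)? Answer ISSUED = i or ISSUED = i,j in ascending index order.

c0: i0&i1 st/and  2-wide
c1: i2 mul  no-port MUL/MUL
c2: i3&i4 mul/sll  2-wide
c3: i5 or  RAW r4
c4: i6&i7 st/beq  2-wide
c5: i8&i9 and/mulh  2-wide

ISSUED = 6,7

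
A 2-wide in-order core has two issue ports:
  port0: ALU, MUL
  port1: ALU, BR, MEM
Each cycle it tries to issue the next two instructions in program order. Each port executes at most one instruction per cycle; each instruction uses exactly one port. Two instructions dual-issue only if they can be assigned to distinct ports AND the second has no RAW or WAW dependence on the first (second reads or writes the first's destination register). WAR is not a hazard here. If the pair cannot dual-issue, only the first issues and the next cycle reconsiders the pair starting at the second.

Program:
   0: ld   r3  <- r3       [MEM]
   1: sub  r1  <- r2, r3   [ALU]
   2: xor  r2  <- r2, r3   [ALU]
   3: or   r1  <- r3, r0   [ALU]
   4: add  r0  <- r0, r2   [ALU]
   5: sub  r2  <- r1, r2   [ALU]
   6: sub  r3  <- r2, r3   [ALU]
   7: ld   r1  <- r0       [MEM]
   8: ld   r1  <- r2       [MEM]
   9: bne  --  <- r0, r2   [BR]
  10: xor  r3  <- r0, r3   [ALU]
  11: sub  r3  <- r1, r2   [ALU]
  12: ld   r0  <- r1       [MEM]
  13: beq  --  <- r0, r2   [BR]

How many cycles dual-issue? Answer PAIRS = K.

PAIRS = 5

#0 head=0: ld.MEM i0 RAW r3
#1 head=1: sub.ALU+xor.ALU i1&i2 2-wide
#2 head=3: or.ALU+add.ALU i3&i4 2-wide
#3 head=5: sub.ALU i5 RAW r2
#4 head=6: sub.ALU+ld.MEM i6&i7 2-wide
#5 head=8: ld.MEM i8 no-port MEM/BR
#6 head=9: bne.BR+xor.ALU i9&i10 2-wide
#7 head=11: sub.ALU+ld.MEM i11&i12 2-wide
#8 head=13: beq.BR i13 tail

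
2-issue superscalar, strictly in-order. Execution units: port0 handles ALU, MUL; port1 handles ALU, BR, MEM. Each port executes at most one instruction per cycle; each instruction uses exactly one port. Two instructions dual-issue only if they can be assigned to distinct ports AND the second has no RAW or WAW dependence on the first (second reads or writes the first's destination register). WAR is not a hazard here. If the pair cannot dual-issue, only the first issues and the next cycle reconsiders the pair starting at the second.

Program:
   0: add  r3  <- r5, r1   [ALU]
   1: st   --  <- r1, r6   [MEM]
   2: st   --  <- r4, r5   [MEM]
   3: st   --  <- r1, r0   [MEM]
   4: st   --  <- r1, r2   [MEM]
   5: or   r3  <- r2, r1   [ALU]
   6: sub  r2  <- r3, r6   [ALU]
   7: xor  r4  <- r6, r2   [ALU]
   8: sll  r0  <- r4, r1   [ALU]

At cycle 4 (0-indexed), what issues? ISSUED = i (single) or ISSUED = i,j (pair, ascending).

ISSUED = 6

0. add.ALU+st.MEM @i0,i1  | pair
1. st.MEM @i2  | no-port MEM/MEM
2. st.MEM @i3  | no-port MEM/MEM
3. st.MEM+or.ALU @i4,i5  | pair
4. sub.ALU @i6  | RAW r2
5. xor.ALU @i7  | RAW r4
6. sll.ALU @i8  | tail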